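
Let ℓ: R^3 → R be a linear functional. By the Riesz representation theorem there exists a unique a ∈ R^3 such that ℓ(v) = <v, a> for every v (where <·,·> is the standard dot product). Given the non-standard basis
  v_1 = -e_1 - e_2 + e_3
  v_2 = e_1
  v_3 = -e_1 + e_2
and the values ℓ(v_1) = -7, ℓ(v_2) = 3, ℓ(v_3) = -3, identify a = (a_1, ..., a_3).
a = (3, 0, -4)

Write a = (a_1, ..., a_3) in the standard basis. For each basis vector v_i, ℓ(v_i) = <v_i, a> is a linear equation in the a_j's. Collect the n equations into a matrix system V a = ℓ, where row i of V is v_i (expressed in the standard basis). Since V is invertible (lower-triangular with 1s on the diagonal, up to permutation), solve by back-substitution:
  V =
[[-1, -1, 1],
 [1, 0, 0],
 [-1, 1, 0]]
  V a = (-7, 3, -3)
Solving gives a = (3, 0, -4).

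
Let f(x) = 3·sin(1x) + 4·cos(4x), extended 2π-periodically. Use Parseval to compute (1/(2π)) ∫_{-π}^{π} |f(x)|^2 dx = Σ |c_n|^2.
Σ |c_n|^2 = 25/2

Expand |f|^2 and use orthogonality of {sin(nx), cos(mx)} on [-π, π]:
  ∫_{-π}^{π} sin(nx)^2 dx = π, ∫ cos(mx)^2 dx = π, and cross terms integrate to 0.
So ∫_{-π}^{π} f(x)^2 dx = 3^2 · π + 4^2 · π = (9 + 16)π.
Divide by 2π: (9 + 16)/2 = 25/2.
By Parseval, this equals Σ |c_n|^2.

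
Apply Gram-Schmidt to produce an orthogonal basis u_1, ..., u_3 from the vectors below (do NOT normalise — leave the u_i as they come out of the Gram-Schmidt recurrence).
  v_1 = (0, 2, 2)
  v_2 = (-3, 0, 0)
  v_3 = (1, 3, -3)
Orthogonal basis:
  u_1 = (0, 2, 2)
  u_2 = (-3, 0, 0)
  u_3 = (0, 3, -3)

Apply the Gram-Schmidt recurrence
  u_1 = v_1
  u_i = v_i − Σ_{j<i} ((v_i · u_j) / (u_j · u_j)) · u_j.

Step by step this gives:
  u_1 = (0, 2, 2)
  u_2 = (-3, 0, 0)
  u_3 = (0, 3, -3)

Orthogonality check:
  u_2 · u_1 = 0 (should be 0)
  u_3 · u_1 = 0 (should be 0)
  u_3 · u_2 = 0 (should be 0)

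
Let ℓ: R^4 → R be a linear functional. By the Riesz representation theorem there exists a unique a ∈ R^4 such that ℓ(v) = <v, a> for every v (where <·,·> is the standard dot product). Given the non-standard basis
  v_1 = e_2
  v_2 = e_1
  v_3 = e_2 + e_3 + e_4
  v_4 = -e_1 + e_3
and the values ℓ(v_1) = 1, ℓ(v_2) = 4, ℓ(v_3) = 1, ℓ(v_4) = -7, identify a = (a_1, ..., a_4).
a = (4, 1, -3, 3)

Write a = (a_1, ..., a_4) in the standard basis. For each basis vector v_i, ℓ(v_i) = <v_i, a> is a linear equation in the a_j's. Collect the n equations into a matrix system V a = ℓ, where row i of V is v_i (expressed in the standard basis). Since V is invertible (lower-triangular with 1s on the diagonal, up to permutation), solve by back-substitution:
  V =
[[0, 1, 0, 0],
 [1, 0, 0, 0],
 [0, 1, 1, 1],
 [-1, 0, 1, 0]]
  V a = (1, 4, 1, -7)
Solving gives a = (4, 1, -3, 3).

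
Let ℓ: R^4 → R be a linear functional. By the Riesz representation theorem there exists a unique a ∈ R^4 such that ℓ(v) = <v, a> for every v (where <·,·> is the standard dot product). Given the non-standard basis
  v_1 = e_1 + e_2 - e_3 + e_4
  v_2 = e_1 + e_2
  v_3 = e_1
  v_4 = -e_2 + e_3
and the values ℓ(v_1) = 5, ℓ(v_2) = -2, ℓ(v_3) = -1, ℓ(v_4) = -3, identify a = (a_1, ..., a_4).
a = (-1, -1, -4, 3)

Write a = (a_1, ..., a_4) in the standard basis. For each basis vector v_i, ℓ(v_i) = <v_i, a> is a linear equation in the a_j's. Collect the n equations into a matrix system V a = ℓ, where row i of V is v_i (expressed in the standard basis). Since V is invertible (lower-triangular with 1s on the diagonal, up to permutation), solve by back-substitution:
  V =
[[1, 1, -1, 1],
 [1, 1, 0, 0],
 [1, 0, 0, 0],
 [0, -1, 1, 0]]
  V a = (5, -2, -1, -3)
Solving gives a = (-1, -1, -4, 3).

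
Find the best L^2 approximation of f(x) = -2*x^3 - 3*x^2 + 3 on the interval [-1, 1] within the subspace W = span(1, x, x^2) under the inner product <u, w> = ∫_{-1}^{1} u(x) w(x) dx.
g(x) = -3*x^2 - 6*x/5 + 3

The best approximation g ∈ W is the orthogonal projection of f onto W. Writing g = a_0 + a_1 x + a_2 x^2, the coefficients solve the normal equations G · a = b where
  G_{ij} = <φ_i, φ_j> and b_i = <f, φ_i>, with φ_0 = 1, φ_1 = x, φ_2 = x^2.
G =
  [2, 0, 2/3]
  [0, 2/3, 0]
  [2/3, 0, 2/5],
b = (4, -4/5, 4/5).
Solving gives a_0 = 3, a_1 = -6/5, a_2 = -3, so
  g(x) = -3*x^2 - 6*x/5 + 3.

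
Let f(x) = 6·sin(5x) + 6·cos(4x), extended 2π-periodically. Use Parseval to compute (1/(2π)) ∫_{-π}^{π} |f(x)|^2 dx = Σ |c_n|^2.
Σ |c_n|^2 = 36

Expand |f|^2 and use orthogonality of {sin(nx), cos(mx)} on [-π, π]:
  ∫_{-π}^{π} sin(nx)^2 dx = π, ∫ cos(mx)^2 dx = π, and cross terms integrate to 0.
So ∫_{-π}^{π} f(x)^2 dx = 6^2 · π + 6^2 · π = (36 + 36)π.
Divide by 2π: (36 + 36)/2 = 36.
By Parseval, this equals Σ |c_n|^2.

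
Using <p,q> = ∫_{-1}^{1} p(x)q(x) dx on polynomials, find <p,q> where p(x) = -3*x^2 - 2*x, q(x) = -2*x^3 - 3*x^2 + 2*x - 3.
<p,q> = 128/15

Expand the product: p(x)·q(x) = 6*x^5 + 13*x^4 + 5*x^2 + 6*x.
∫_{-1}^{1} of each monomial x^k gives [2/(k+1) if k even, 0 if k odd]. Integrating term-by-term (or equivalently evaluating the antiderivative F(x) = x^6 + 13*x^5/5 + 5*x^3/3 + 3*x^2 at the endpoints):
  F(1) − F(−1) = 124/15 − (-4/15) = 128/15.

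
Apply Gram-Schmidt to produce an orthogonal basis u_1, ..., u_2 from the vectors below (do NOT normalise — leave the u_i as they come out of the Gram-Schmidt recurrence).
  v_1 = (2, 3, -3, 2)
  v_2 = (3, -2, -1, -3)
Orthogonal basis:
  u_1 = (2, 3, -3, 2)
  u_2 = (42/13, -43/26, -35/26, -36/13)

Apply the Gram-Schmidt recurrence
  u_1 = v_1
  u_i = v_i − Σ_{j<i} ((v_i · u_j) / (u_j · u_j)) · u_j.

Step by step this gives:
  u_1 = (2, 3, -3, 2)
  u_2 = (42/13, -43/26, -35/26, -36/13)

Orthogonality check:
  u_2 · u_1 = 0 (should be 0)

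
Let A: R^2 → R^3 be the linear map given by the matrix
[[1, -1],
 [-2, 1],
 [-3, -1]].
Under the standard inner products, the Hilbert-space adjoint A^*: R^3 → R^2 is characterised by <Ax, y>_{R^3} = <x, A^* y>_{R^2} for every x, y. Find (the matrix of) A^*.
A^* = A^T =
[[1, -2, -3],
 [-1, 1, -1]]

For real matrices with standard dot products, the defining identity <Ax, y> = <x, A^* y> gives (Ax)^T y = x^T (A^*) y, i.e. x^T A^T y = x^T (A^*) y. Since this holds for all x, y, we must have A^* = A^T. Therefore
A^* =
[[1, -2, -3],
 [-1, 1, -1]].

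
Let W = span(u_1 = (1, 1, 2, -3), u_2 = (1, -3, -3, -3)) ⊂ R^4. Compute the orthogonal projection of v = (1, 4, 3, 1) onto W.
proj_W(v) = (-106/419, 1306/419, 1553/419, 318/419)

Set up U = [u_1 | ... | u_2] ∈ R^(4×2). The projector onto W = col(U) is P = U (U^T U)^(-1) U^T.
Compute U^T U =
  [15, 1]
  [1, 28],
and U^T v = (8, -23).
Solve U^T U · c = U^T v for the coefficients: c = (247/419, -353/419). The projection is proj_W(v) = U c.
Check: (v - proj_W(v)) · u_1 = 0  (should be 0).
Check: (v - proj_W(v)) · u_2 = 0  (should be 0).
Result: proj_W(v) = (-106/419, 1306/419, 1553/419, 318/419).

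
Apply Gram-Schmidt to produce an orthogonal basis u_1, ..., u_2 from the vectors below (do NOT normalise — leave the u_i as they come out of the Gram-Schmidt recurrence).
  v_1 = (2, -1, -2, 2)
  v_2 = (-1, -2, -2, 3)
Orthogonal basis:
  u_1 = (2, -1, -2, 2)
  u_2 = (-33/13, -16/13, -6/13, 19/13)

Apply the Gram-Schmidt recurrence
  u_1 = v_1
  u_i = v_i − Σ_{j<i} ((v_i · u_j) / (u_j · u_j)) · u_j.

Step by step this gives:
  u_1 = (2, -1, -2, 2)
  u_2 = (-33/13, -16/13, -6/13, 19/13)

Orthogonality check:
  u_2 · u_1 = 0 (should be 0)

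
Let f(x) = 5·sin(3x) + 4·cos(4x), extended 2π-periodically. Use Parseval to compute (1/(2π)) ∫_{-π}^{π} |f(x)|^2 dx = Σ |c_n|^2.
Σ |c_n|^2 = 41/2

Expand |f|^2 and use orthogonality of {sin(nx), cos(mx)} on [-π, π]:
  ∫_{-π}^{π} sin(nx)^2 dx = π, ∫ cos(mx)^2 dx = π, and cross terms integrate to 0.
So ∫_{-π}^{π} f(x)^2 dx = 5^2 · π + 4^2 · π = (25 + 16)π.
Divide by 2π: (25 + 16)/2 = 41/2.
By Parseval, this equals Σ |c_n|^2.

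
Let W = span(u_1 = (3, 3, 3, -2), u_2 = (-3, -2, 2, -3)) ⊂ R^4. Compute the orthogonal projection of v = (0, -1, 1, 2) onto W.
proj_W(v) = (-108/797, -182/797, -478/797, 442/797)

Set up U = [u_1 | ... | u_2] ∈ R^(4×2). The projector onto W = col(U) is P = U (U^T U)^(-1) U^T.
Compute U^T U =
  [31, -3]
  [-3, 26],
and U^T v = (-4, -2).
Solve U^T U · c = U^T v for the coefficients: c = (-110/797, -74/797). The projection is proj_W(v) = U c.
Check: (v - proj_W(v)) · u_1 = 0  (should be 0).
Check: (v - proj_W(v)) · u_2 = 0  (should be 0).
Result: proj_W(v) = (-108/797, -182/797, -478/797, 442/797).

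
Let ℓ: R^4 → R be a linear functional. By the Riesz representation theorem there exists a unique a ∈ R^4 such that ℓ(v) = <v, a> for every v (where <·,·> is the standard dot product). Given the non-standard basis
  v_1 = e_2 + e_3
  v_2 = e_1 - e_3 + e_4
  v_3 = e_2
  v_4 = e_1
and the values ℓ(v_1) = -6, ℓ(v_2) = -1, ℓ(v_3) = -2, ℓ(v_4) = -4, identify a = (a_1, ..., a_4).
a = (-4, -2, -4, -1)

Write a = (a_1, ..., a_4) in the standard basis. For each basis vector v_i, ℓ(v_i) = <v_i, a> is a linear equation in the a_j's. Collect the n equations into a matrix system V a = ℓ, where row i of V is v_i (expressed in the standard basis). Since V is invertible (lower-triangular with 1s on the diagonal, up to permutation), solve by back-substitution:
  V =
[[0, 1, 1, 0],
 [1, 0, -1, 1],
 [0, 1, 0, 0],
 [1, 0, 0, 0]]
  V a = (-6, -1, -2, -4)
Solving gives a = (-4, -2, -4, -1).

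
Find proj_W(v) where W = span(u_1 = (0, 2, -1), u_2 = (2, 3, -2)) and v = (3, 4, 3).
proj_W(v) = (40/21, 38/21, -29/21)

Set up U = [u_1 | ... | u_2] ∈ R^(3×2). The projector onto W = col(U) is P = U (U^T U)^(-1) U^T.
Compute U^T U =
  [5, 8]
  [8, 17],
and U^T v = (5, 12).
Solve U^T U · c = U^T v for the coefficients: c = (-11/21, 20/21). The projection is proj_W(v) = U c.
Check: (v - proj_W(v)) · u_1 = 0  (should be 0).
Check: (v - proj_W(v)) · u_2 = 0  (should be 0).
Result: proj_W(v) = (40/21, 38/21, -29/21).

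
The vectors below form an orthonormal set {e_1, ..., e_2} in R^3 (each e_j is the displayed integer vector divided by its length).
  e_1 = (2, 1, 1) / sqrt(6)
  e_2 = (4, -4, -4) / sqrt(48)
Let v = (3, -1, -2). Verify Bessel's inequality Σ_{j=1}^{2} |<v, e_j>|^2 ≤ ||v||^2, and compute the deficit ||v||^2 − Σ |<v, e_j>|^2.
Σ |<v, e_j>|^2 = 27/2; ||v||^2 = 14; deficit = 1/2

Write each e_j = u_j / sqrt(<u_j, u_j>) where u_j is the displayed integer vector. Then <v, e_j> = <v, u_j> / sqrt(<u_j, u_j>), so |<v, e_j>|^2 = <v, u_j>^2 / <u_j, u_j>.
Coefficients: <v, e_1> = 3/sqrt(6), <v, e_2> = 24/sqrt(48).
Square and sum: Σ |<v, e_j>|^2 = 27/2.
Compute ||v||^2 = v·v = 14.
Deficit = 14 − 27/2 = 1/2 ≥ 0, confirming Bessel's inequality. (The deficit equals ||v − Σ <v,e_j> e_j||^2, the squared distance from v to span{e_j}.)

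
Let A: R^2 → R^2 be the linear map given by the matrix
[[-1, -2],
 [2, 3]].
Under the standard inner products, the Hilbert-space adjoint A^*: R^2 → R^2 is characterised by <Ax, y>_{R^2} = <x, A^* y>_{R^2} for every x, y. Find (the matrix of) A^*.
A^* = A^T =
[[-1, 2],
 [-2, 3]]

For real matrices with standard dot products, the defining identity <Ax, y> = <x, A^* y> gives (Ax)^T y = x^T (A^*) y, i.e. x^T A^T y = x^T (A^*) y. Since this holds for all x, y, we must have A^* = A^T. Therefore
A^* =
[[-1, 2],
 [-2, 3]].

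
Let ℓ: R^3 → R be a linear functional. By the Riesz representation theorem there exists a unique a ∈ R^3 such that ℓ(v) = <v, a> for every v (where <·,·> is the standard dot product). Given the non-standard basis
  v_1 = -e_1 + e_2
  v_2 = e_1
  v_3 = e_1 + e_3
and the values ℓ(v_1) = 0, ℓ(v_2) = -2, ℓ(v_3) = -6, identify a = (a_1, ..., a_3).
a = (-2, -2, -4)

Write a = (a_1, ..., a_3) in the standard basis. For each basis vector v_i, ℓ(v_i) = <v_i, a> is a linear equation in the a_j's. Collect the n equations into a matrix system V a = ℓ, where row i of V is v_i (expressed in the standard basis). Since V is invertible (lower-triangular with 1s on the diagonal, up to permutation), solve by back-substitution:
  V =
[[-1, 1, 0],
 [1, 0, 0],
 [1, 0, 1]]
  V a = (0, -2, -6)
Solving gives a = (-2, -2, -4).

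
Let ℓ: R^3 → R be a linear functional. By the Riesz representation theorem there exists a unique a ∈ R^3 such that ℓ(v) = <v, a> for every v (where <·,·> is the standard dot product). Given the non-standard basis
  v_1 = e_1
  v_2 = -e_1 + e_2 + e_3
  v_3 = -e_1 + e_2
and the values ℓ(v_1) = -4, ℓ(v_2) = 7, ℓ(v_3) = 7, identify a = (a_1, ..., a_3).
a = (-4, 3, 0)

Write a = (a_1, ..., a_3) in the standard basis. For each basis vector v_i, ℓ(v_i) = <v_i, a> is a linear equation in the a_j's. Collect the n equations into a matrix system V a = ℓ, where row i of V is v_i (expressed in the standard basis). Since V is invertible (lower-triangular with 1s on the diagonal, up to permutation), solve by back-substitution:
  V =
[[1, 0, 0],
 [-1, 1, 1],
 [-1, 1, 0]]
  V a = (-4, 7, 7)
Solving gives a = (-4, 3, 0).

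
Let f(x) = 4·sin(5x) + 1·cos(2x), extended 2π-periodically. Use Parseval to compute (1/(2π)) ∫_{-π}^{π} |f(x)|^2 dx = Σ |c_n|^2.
Σ |c_n|^2 = 17/2

Expand |f|^2 and use orthogonality of {sin(nx), cos(mx)} on [-π, π]:
  ∫_{-π}^{π} sin(nx)^2 dx = π, ∫ cos(mx)^2 dx = π, and cross terms integrate to 0.
So ∫_{-π}^{π} f(x)^2 dx = 4^2 · π + 1^2 · π = (16 + 1)π.
Divide by 2π: (16 + 1)/2 = 17/2.
By Parseval, this equals Σ |c_n|^2.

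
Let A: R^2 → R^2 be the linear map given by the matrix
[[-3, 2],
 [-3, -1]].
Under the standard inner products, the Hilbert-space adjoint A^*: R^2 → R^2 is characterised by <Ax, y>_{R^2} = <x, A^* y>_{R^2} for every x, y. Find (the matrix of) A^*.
A^* = A^T =
[[-3, -3],
 [2, -1]]

For real matrices with standard dot products, the defining identity <Ax, y> = <x, A^* y> gives (Ax)^T y = x^T (A^*) y, i.e. x^T A^T y = x^T (A^*) y. Since this holds for all x, y, we must have A^* = A^T. Therefore
A^* =
[[-3, -3],
 [2, -1]].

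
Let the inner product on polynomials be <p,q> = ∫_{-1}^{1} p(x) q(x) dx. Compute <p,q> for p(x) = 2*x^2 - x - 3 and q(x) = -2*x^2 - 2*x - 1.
<p,q> = 42/5

Expand the product: p(x)·q(x) = -4*x^4 - 2*x^3 + 6*x^2 + 7*x + 3.
∫_{-1}^{1} of each monomial x^k gives [2/(k+1) if k even, 0 if k odd]. Integrating term-by-term (or equivalently evaluating the antiderivative F(x) = -4*x^5/5 - x^4/2 + 2*x^3 + 7*x^2/2 + 3*x at the endpoints):
  F(1) − F(−1) = 36/5 − (-6/5) = 42/5.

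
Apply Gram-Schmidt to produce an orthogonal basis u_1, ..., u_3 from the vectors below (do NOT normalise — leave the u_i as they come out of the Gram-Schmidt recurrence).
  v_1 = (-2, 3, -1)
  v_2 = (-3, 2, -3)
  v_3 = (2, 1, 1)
Orthogonal basis:
  u_1 = (-2, 3, -1)
  u_2 = (-6/7, -17/14, -27/14)
  u_3 = (84/83, 36/83, -60/83)

Apply the Gram-Schmidt recurrence
  u_1 = v_1
  u_i = v_i − Σ_{j<i} ((v_i · u_j) / (u_j · u_j)) · u_j.

Step by step this gives:
  u_1 = (-2, 3, -1)
  u_2 = (-6/7, -17/14, -27/14)
  u_3 = (84/83, 36/83, -60/83)

Orthogonality check:
  u_2 · u_1 = 0 (should be 0)
  u_3 · u_1 = 0 (should be 0)
  u_3 · u_2 = 0 (should be 0)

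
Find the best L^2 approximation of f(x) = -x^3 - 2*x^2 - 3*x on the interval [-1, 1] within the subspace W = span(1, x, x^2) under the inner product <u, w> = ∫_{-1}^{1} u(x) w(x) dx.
g(x) = -2*x^2 - 18*x/5

The best approximation g ∈ W is the orthogonal projection of f onto W. Writing g = a_0 + a_1 x + a_2 x^2, the coefficients solve the normal equations G · a = b where
  G_{ij} = <φ_i, φ_j> and b_i = <f, φ_i>, with φ_0 = 1, φ_1 = x, φ_2 = x^2.
G =
  [2, 0, 2/3]
  [0, 2/3, 0]
  [2/3, 0, 2/5],
b = (-4/3, -12/5, -4/5).
Solving gives a_0 = 0, a_1 = -18/5, a_2 = -2, so
  g(x) = -2*x^2 - 18*x/5.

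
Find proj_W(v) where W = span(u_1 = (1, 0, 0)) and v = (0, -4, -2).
proj_W(v) = (0, 0, 0)

Set up U = [u_1 | ... | u_1] ∈ R^(3×1). The projector onto W = col(U) is P = U (U^T U)^(-1) U^T.
Compute U^T U =
  [1],
and U^T v = (0).
Solve U^T U · c = U^T v for the coefficients: c = (0). The projection is proj_W(v) = U c.
Check: (v - proj_W(v)) · u_1 = 0  (should be 0).
Result: proj_W(v) = (0, 0, 0).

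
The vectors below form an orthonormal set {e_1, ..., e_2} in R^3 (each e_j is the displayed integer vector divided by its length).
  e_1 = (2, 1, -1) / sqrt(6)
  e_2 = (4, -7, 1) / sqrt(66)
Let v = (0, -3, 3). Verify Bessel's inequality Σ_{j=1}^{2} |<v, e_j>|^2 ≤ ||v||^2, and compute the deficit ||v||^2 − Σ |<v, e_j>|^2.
Σ |<v, e_j>|^2 = 162/11; ||v||^2 = 18; deficit = 36/11

Write each e_j = u_j / sqrt(<u_j, u_j>) where u_j is the displayed integer vector. Then <v, e_j> = <v, u_j> / sqrt(<u_j, u_j>), so |<v, e_j>|^2 = <v, u_j>^2 / <u_j, u_j>.
Coefficients: <v, e_1> = -6/sqrt(6), <v, e_2> = 24/sqrt(66).
Square and sum: Σ |<v, e_j>|^2 = 162/11.
Compute ||v||^2 = v·v = 18.
Deficit = 18 − 162/11 = 36/11 ≥ 0, confirming Bessel's inequality. (The deficit equals ||v − Σ <v,e_j> e_j||^2, the squared distance from v to span{e_j}.)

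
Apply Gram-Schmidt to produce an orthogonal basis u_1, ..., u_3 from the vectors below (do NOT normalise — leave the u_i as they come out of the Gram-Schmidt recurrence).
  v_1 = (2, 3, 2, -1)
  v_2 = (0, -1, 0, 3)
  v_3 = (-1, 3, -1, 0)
Orthogonal basis:
  u_1 = (2, 3, 2, -1)
  u_2 = (2/3, 0, 2/3, 8/3)
  u_3 = (-13/9, 13/6, -13/9, 13/18)

Apply the Gram-Schmidt recurrence
  u_1 = v_1
  u_i = v_i − Σ_{j<i} ((v_i · u_j) / (u_j · u_j)) · u_j.

Step by step this gives:
  u_1 = (2, 3, 2, -1)
  u_2 = (2/3, 0, 2/3, 8/3)
  u_3 = (-13/9, 13/6, -13/9, 13/18)

Orthogonality check:
  u_2 · u_1 = 0 (should be 0)
  u_3 · u_1 = 0 (should be 0)
  u_3 · u_2 = 0 (should be 0)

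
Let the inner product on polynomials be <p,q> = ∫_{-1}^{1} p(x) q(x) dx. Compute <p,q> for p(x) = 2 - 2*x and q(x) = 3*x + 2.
<p,q> = 4

Expand the product: p(x)·q(x) = -6*x^2 + 2*x + 4.
∫_{-1}^{1} of each monomial x^k gives [2/(k+1) if k even, 0 if k odd]. Integrating term-by-term (or equivalently evaluating the antiderivative F(x) = -2*x^3 + x^2 + 4*x at the endpoints):
  F(1) − F(−1) = 3 − (-1) = 4.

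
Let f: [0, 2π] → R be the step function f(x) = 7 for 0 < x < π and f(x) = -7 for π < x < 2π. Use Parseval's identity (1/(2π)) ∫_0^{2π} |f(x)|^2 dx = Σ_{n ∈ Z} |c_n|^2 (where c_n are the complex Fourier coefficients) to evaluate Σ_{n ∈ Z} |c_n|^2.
Σ |c_n|^2 = 49

Parseval equates the L^2 energy of f (normalised by 1/(2π)) with the ℓ^2 sum of its Fourier coefficients: (1/(2π)) ∫_0^{2π} |f|^2 = Σ |c_n|^2.
Compute the left side: (1/(2π)) [∫_0^π 7^2 dx + ∫_π^{2π} (-7)^2 dx] = (1/(2π)) · (49π + 49π) = (49 + 49)/2 = 49.
So Σ_{n ∈ Z} |c_n|^2 = 49.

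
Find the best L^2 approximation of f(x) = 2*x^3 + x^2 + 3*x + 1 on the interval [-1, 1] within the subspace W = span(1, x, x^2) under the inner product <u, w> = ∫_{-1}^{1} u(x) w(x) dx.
g(x) = x^2 + 21*x/5 + 1

The best approximation g ∈ W is the orthogonal projection of f onto W. Writing g = a_0 + a_1 x + a_2 x^2, the coefficients solve the normal equations G · a = b where
  G_{ij} = <φ_i, φ_j> and b_i = <f, φ_i>, with φ_0 = 1, φ_1 = x, φ_2 = x^2.
G =
  [2, 0, 2/3]
  [0, 2/3, 0]
  [2/3, 0, 2/5],
b = (8/3, 14/5, 16/15).
Solving gives a_0 = 1, a_1 = 21/5, a_2 = 1, so
  g(x) = x^2 + 21*x/5 + 1.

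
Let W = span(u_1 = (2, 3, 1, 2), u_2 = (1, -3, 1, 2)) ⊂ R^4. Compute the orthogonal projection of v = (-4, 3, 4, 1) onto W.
proj_W(v) = (5/19, 87/38, -3/38, -3/19)

Set up U = [u_1 | ... | u_2] ∈ R^(4×2). The projector onto W = col(U) is P = U (U^T U)^(-1) U^T.
Compute U^T U =
  [18, -2]
  [-2, 15],
and U^T v = (7, -7).
Solve U^T U · c = U^T v for the coefficients: c = (13/38, -8/19). The projection is proj_W(v) = U c.
Check: (v - proj_W(v)) · u_1 = 0  (should be 0).
Check: (v - proj_W(v)) · u_2 = 0  (should be 0).
Result: proj_W(v) = (5/19, 87/38, -3/38, -3/19).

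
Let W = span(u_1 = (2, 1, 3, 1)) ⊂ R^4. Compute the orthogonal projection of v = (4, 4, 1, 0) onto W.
proj_W(v) = (2, 1, 3, 1)

Set up U = [u_1 | ... | u_1] ∈ R^(4×1). The projector onto W = col(U) is P = U (U^T U)^(-1) U^T.
Compute U^T U =
  [15],
and U^T v = (15).
Solve U^T U · c = U^T v for the coefficients: c = (1). The projection is proj_W(v) = U c.
Check: (v - proj_W(v)) · u_1 = 0  (should be 0).
Result: proj_W(v) = (2, 1, 3, 1).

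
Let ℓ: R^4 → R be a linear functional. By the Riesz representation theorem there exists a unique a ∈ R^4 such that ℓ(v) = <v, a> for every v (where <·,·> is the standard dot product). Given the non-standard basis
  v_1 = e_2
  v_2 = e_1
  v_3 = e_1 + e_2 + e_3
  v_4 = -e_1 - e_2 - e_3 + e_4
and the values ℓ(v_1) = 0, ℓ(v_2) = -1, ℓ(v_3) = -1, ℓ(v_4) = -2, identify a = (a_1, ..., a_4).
a = (-1, 0, 0, -3)

Write a = (a_1, ..., a_4) in the standard basis. For each basis vector v_i, ℓ(v_i) = <v_i, a> is a linear equation in the a_j's. Collect the n equations into a matrix system V a = ℓ, where row i of V is v_i (expressed in the standard basis). Since V is invertible (lower-triangular with 1s on the diagonal, up to permutation), solve by back-substitution:
  V =
[[0, 1, 0, 0],
 [1, 0, 0, 0],
 [1, 1, 1, 0],
 [-1, -1, -1, 1]]
  V a = (0, -1, -1, -2)
Solving gives a = (-1, 0, 0, -3).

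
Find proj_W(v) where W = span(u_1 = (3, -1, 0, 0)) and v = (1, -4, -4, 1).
proj_W(v) = (21/10, -7/10, 0, 0)

Set up U = [u_1 | ... | u_1] ∈ R^(4×1). The projector onto W = col(U) is P = U (U^T U)^(-1) U^T.
Compute U^T U =
  [10],
and U^T v = (7).
Solve U^T U · c = U^T v for the coefficients: c = (7/10). The projection is proj_W(v) = U c.
Check: (v - proj_W(v)) · u_1 = 0  (should be 0).
Result: proj_W(v) = (21/10, -7/10, 0, 0).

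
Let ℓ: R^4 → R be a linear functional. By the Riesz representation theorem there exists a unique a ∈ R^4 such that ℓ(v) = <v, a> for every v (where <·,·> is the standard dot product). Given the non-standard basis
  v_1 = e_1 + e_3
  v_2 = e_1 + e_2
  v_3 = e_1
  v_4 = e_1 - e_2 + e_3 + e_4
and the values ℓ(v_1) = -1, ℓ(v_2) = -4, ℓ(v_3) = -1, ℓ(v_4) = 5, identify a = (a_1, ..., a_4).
a = (-1, -3, 0, 3)

Write a = (a_1, ..., a_4) in the standard basis. For each basis vector v_i, ℓ(v_i) = <v_i, a> is a linear equation in the a_j's. Collect the n equations into a matrix system V a = ℓ, where row i of V is v_i (expressed in the standard basis). Since V is invertible (lower-triangular with 1s on the diagonal, up to permutation), solve by back-substitution:
  V =
[[1, 0, 1, 0],
 [1, 1, 0, 0],
 [1, 0, 0, 0],
 [1, -1, 1, 1]]
  V a = (-1, -4, -1, 5)
Solving gives a = (-1, -3, 0, 3).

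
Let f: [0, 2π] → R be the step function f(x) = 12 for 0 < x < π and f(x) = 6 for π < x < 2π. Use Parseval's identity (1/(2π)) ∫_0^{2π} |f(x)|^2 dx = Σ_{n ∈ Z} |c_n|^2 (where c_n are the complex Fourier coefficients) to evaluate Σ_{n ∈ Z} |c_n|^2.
Σ |c_n|^2 = 90

Parseval equates the L^2 energy of f (normalised by 1/(2π)) with the ℓ^2 sum of its Fourier coefficients: (1/(2π)) ∫_0^{2π} |f|^2 = Σ |c_n|^2.
Compute the left side: (1/(2π)) [∫_0^π 12^2 dx + ∫_π^{2π} 6^2 dx] = (1/(2π)) · (144π + 36π) = (144 + 36)/2 = 90.
So Σ_{n ∈ Z} |c_n|^2 = 90.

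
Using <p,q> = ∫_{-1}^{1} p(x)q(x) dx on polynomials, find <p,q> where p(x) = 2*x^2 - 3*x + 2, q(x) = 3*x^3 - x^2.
<p,q> = -86/15

Expand the product: p(x)·q(x) = 6*x^5 - 11*x^4 + 9*x^3 - 2*x^2.
∫_{-1}^{1} of each monomial x^k gives [2/(k+1) if k even, 0 if k odd]. Integrating term-by-term (or equivalently evaluating the antiderivative F(x) = x^6 - 11*x^5/5 + 9*x^4/4 - 2*x^3/3 at the endpoints):
  F(1) − F(−1) = 23/60 − (367/60) = -86/15.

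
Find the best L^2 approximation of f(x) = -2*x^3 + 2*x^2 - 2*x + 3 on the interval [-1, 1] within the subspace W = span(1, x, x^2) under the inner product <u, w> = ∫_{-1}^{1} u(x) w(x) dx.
g(x) = 2*x^2 - 16*x/5 + 3

The best approximation g ∈ W is the orthogonal projection of f onto W. Writing g = a_0 + a_1 x + a_2 x^2, the coefficients solve the normal equations G · a = b where
  G_{ij} = <φ_i, φ_j> and b_i = <f, φ_i>, with φ_0 = 1, φ_1 = x, φ_2 = x^2.
G =
  [2, 0, 2/3]
  [0, 2/3, 0]
  [2/3, 0, 2/5],
b = (22/3, -32/15, 14/5).
Solving gives a_0 = 3, a_1 = -16/5, a_2 = 2, so
  g(x) = 2*x^2 - 16*x/5 + 3.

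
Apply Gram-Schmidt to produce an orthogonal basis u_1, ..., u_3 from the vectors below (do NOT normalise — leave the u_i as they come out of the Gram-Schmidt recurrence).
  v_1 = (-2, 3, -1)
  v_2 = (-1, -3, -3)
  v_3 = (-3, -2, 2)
Orthogonal basis:
  u_1 = (-2, 3, -1)
  u_2 = (-11/7, -15/7, -23/7)
  u_3 = (-384/125, -32/25, 288/125)

Apply the Gram-Schmidt recurrence
  u_1 = v_1
  u_i = v_i − Σ_{j<i} ((v_i · u_j) / (u_j · u_j)) · u_j.

Step by step this gives:
  u_1 = (-2, 3, -1)
  u_2 = (-11/7, -15/7, -23/7)
  u_3 = (-384/125, -32/25, 288/125)

Orthogonality check:
  u_2 · u_1 = 0 (should be 0)
  u_3 · u_1 = 0 (should be 0)
  u_3 · u_2 = 0 (should be 0)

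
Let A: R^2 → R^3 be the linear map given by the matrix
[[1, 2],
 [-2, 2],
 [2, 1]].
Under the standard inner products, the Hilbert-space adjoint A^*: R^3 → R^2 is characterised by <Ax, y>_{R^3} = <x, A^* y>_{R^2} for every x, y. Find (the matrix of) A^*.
A^* = A^T =
[[1, -2, 2],
 [2, 2, 1]]

For real matrices with standard dot products, the defining identity <Ax, y> = <x, A^* y> gives (Ax)^T y = x^T (A^*) y, i.e. x^T A^T y = x^T (A^*) y. Since this holds for all x, y, we must have A^* = A^T. Therefore
A^* =
[[1, -2, 2],
 [2, 2, 1]].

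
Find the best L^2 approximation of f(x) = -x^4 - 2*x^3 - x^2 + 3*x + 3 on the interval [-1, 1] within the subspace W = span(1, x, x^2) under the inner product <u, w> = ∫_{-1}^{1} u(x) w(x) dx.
g(x) = -13*x^2/7 + 9*x/5 + 108/35

The best approximation g ∈ W is the orthogonal projection of f onto W. Writing g = a_0 + a_1 x + a_2 x^2, the coefficients solve the normal equations G · a = b where
  G_{ij} = <φ_i, φ_j> and b_i = <f, φ_i>, with φ_0 = 1, φ_1 = x, φ_2 = x^2.
G =
  [2, 0, 2/3]
  [0, 2/3, 0]
  [2/3, 0, 2/5],
b = (74/15, 6/5, 46/35).
Solving gives a_0 = 108/35, a_1 = 9/5, a_2 = -13/7, so
  g(x) = -13*x^2/7 + 9*x/5 + 108/35.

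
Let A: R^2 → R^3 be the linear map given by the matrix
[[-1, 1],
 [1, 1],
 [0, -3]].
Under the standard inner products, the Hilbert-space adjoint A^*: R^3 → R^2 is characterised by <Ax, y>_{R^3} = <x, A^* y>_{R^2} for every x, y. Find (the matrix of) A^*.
A^* = A^T =
[[-1, 1, 0],
 [1, 1, -3]]

For real matrices with standard dot products, the defining identity <Ax, y> = <x, A^* y> gives (Ax)^T y = x^T (A^*) y, i.e. x^T A^T y = x^T (A^*) y. Since this holds for all x, y, we must have A^* = A^T. Therefore
A^* =
[[-1, 1, 0],
 [1, 1, -3]].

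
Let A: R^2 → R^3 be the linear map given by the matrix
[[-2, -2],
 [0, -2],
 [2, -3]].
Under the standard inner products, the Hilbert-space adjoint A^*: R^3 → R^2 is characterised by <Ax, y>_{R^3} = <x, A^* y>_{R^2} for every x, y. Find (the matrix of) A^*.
A^* = A^T =
[[-2, 0, 2],
 [-2, -2, -3]]

For real matrices with standard dot products, the defining identity <Ax, y> = <x, A^* y> gives (Ax)^T y = x^T (A^*) y, i.e. x^T A^T y = x^T (A^*) y. Since this holds for all x, y, we must have A^* = A^T. Therefore
A^* =
[[-2, 0, 2],
 [-2, -2, -3]].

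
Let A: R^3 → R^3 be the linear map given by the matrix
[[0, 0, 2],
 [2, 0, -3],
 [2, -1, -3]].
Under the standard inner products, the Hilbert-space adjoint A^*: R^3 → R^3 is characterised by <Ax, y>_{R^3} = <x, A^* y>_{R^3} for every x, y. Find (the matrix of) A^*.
A^* = A^T =
[[0, 2, 2],
 [0, 0, -1],
 [2, -3, -3]]

For real matrices with standard dot products, the defining identity <Ax, y> = <x, A^* y> gives (Ax)^T y = x^T (A^*) y, i.e. x^T A^T y = x^T (A^*) y. Since this holds for all x, y, we must have A^* = A^T. Therefore
A^* =
[[0, 2, 2],
 [0, 0, -1],
 [2, -3, -3]].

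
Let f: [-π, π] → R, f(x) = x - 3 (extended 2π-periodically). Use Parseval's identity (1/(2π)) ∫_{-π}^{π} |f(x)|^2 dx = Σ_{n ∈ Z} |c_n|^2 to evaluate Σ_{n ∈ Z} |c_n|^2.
Σ |c_n|^2 = π^2/3 + 9

Expand and integrate term by term over [-π, π]:
  ∫ (x)^2 dx = 1·(2π^3/3); ∫ 2·1·(-3)·x dx = 0 (odd integrand); ∫ (-3)^2 dx = 9·2π.
So (1/(2π)) ∫_{-π}^{π} (x - 3)^2 dx = 1π^2/3 + 9 = π^2/3 + 9.
Parseval ⇒ Σ |c_n|^2 = π^2/3 + 9.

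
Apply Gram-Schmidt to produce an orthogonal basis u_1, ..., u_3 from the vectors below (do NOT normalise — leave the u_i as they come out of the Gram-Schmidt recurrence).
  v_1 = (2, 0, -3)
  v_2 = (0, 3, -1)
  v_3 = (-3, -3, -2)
Orthogonal basis:
  u_1 = (2, 0, -3)
  u_2 = (-6/13, 3, -4/13)
  u_3 = (-405/121, -90/121, -270/121)

Apply the Gram-Schmidt recurrence
  u_1 = v_1
  u_i = v_i − Σ_{j<i} ((v_i · u_j) / (u_j · u_j)) · u_j.

Step by step this gives:
  u_1 = (2, 0, -3)
  u_2 = (-6/13, 3, -4/13)
  u_3 = (-405/121, -90/121, -270/121)

Orthogonality check:
  u_2 · u_1 = 0 (should be 0)
  u_3 · u_1 = 0 (should be 0)
  u_3 · u_2 = 0 (should be 0)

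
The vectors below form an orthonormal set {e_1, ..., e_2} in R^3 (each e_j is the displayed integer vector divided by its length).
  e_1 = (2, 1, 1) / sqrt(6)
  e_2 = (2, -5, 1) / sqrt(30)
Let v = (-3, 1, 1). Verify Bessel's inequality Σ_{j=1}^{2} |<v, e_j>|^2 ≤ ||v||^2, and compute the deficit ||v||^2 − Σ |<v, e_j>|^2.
Σ |<v, e_j>|^2 = 6; ||v||^2 = 11; deficit = 5

Write each e_j = u_j / sqrt(<u_j, u_j>) where u_j is the displayed integer vector. Then <v, e_j> = <v, u_j> / sqrt(<u_j, u_j>), so |<v, e_j>|^2 = <v, u_j>^2 / <u_j, u_j>.
Coefficients: <v, e_1> = -4/sqrt(6), <v, e_2> = -10/sqrt(30).
Square and sum: Σ |<v, e_j>|^2 = 6.
Compute ||v||^2 = v·v = 11.
Deficit = 11 − 6 = 5 ≥ 0, confirming Bessel's inequality. (The deficit equals ||v − Σ <v,e_j> e_j||^2, the squared distance from v to span{e_j}.)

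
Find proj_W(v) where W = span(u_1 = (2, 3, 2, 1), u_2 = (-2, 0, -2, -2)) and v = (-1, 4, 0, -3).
proj_W(v) = (-25/29, 123/29, -25/29, -66/29)

Set up U = [u_1 | ... | u_2] ∈ R^(4×2). The projector onto W = col(U) is P = U (U^T U)^(-1) U^T.
Compute U^T U =
  [18, -10]
  [-10, 12],
and U^T v = (7, 8).
Solve U^T U · c = U^T v for the coefficients: c = (41/29, 107/58). The projection is proj_W(v) = U c.
Check: (v - proj_W(v)) · u_1 = 0  (should be 0).
Check: (v - proj_W(v)) · u_2 = 0  (should be 0).
Result: proj_W(v) = (-25/29, 123/29, -25/29, -66/29).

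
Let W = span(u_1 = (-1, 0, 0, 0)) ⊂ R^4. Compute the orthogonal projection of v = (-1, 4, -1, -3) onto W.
proj_W(v) = (-1, 0, 0, 0)

Set up U = [u_1 | ... | u_1] ∈ R^(4×1). The projector onto W = col(U) is P = U (U^T U)^(-1) U^T.
Compute U^T U =
  [1],
and U^T v = (1).
Solve U^T U · c = U^T v for the coefficients: c = (1). The projection is proj_W(v) = U c.
Check: (v - proj_W(v)) · u_1 = 0  (should be 0).
Result: proj_W(v) = (-1, 0, 0, 0).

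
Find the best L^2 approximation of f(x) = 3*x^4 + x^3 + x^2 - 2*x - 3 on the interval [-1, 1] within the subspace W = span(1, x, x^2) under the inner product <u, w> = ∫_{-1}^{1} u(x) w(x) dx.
g(x) = 25*x^2/7 - 7*x/5 - 114/35

The best approximation g ∈ W is the orthogonal projection of f onto W. Writing g = a_0 + a_1 x + a_2 x^2, the coefficients solve the normal equations G · a = b where
  G_{ij} = <φ_i, φ_j> and b_i = <f, φ_i>, with φ_0 = 1, φ_1 = x, φ_2 = x^2.
G =
  [2, 0, 2/3]
  [0, 2/3, 0]
  [2/3, 0, 2/5],
b = (-62/15, -14/15, -26/35).
Solving gives a_0 = -114/35, a_1 = -7/5, a_2 = 25/7, so
  g(x) = 25*x^2/7 - 7*x/5 - 114/35.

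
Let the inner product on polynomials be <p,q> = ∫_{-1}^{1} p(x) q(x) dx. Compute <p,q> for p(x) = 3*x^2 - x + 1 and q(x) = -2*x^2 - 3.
<p,q> = -236/15

Expand the product: p(x)·q(x) = -6*x^4 + 2*x^3 - 11*x^2 + 3*x - 3.
∫_{-1}^{1} of each monomial x^k gives [2/(k+1) if k even, 0 if k odd]. Integrating term-by-term (or equivalently evaluating the antiderivative F(x) = -6*x^5/5 + x^4/2 - 11*x^3/3 + 3*x^2/2 - 3*x at the endpoints):
  F(1) − F(−1) = -88/15 − (148/15) = -236/15.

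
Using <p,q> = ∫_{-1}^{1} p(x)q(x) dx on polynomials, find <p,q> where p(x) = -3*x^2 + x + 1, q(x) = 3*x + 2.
<p,q> = 2

Expand the product: p(x)·q(x) = -9*x^3 - 3*x^2 + 5*x + 2.
∫_{-1}^{1} of each monomial x^k gives [2/(k+1) if k even, 0 if k odd]. Integrating term-by-term (or equivalently evaluating the antiderivative F(x) = -9*x^4/4 - x^3 + 5*x^2/2 + 2*x at the endpoints):
  F(1) − F(−1) = 5/4 − (-3/4) = 2.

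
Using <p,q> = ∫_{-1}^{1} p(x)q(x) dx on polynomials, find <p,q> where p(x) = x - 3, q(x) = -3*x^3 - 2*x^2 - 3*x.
<p,q> = 4/5

Expand the product: p(x)·q(x) = -3*x^4 + 7*x^3 + 3*x^2 + 9*x.
∫_{-1}^{1} of each monomial x^k gives [2/(k+1) if k even, 0 if k odd]. Integrating term-by-term (or equivalently evaluating the antiderivative F(x) = -3*x^5/5 + 7*x^4/4 + x^3 + 9*x^2/2 at the endpoints):
  F(1) − F(−1) = 133/20 − (117/20) = 4/5.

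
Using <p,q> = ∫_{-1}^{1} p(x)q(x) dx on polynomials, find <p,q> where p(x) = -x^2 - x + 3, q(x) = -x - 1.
<p,q> = -14/3

Expand the product: p(x)·q(x) = x^3 + 2*x^2 - 2*x - 3.
∫_{-1}^{1} of each monomial x^k gives [2/(k+1) if k even, 0 if k odd]. Integrating term-by-term (or equivalently evaluating the antiderivative F(x) = x^4/4 + 2*x^3/3 - x^2 - 3*x at the endpoints):
  F(1) − F(−1) = -37/12 − (19/12) = -14/3.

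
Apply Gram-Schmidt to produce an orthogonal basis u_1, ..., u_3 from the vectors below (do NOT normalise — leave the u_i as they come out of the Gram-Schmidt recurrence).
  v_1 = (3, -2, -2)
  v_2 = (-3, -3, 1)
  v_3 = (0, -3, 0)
Orthogonal basis:
  u_1 = (3, -2, -2)
  u_2 = (-36/17, -61/17, 7/17)
  u_3 = (36/149, -27/298, 135/298)

Apply the Gram-Schmidt recurrence
  u_1 = v_1
  u_i = v_i − Σ_{j<i} ((v_i · u_j) / (u_j · u_j)) · u_j.

Step by step this gives:
  u_1 = (3, -2, -2)
  u_2 = (-36/17, -61/17, 7/17)
  u_3 = (36/149, -27/298, 135/298)

Orthogonality check:
  u_2 · u_1 = 0 (should be 0)
  u_3 · u_1 = 0 (should be 0)
  u_3 · u_2 = 0 (should be 0)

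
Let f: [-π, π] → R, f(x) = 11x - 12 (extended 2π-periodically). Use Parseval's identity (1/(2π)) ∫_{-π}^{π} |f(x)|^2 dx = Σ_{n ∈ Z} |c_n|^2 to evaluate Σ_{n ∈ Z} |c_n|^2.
Σ |c_n|^2 = 121π^2/3 + 144

Expand and integrate term by term over [-π, π]:
  ∫ (11x)^2 dx = 121·(2π^3/3); ∫ 2·11·(-12)·x dx = 0 (odd integrand); ∫ (-12)^2 dx = 144·2π.
So (1/(2π)) ∫_{-π}^{π} (11x - 12)^2 dx = 121π^2/3 + 144 = 121π^2/3 + 144.
Parseval ⇒ Σ |c_n|^2 = 121π^2/3 + 144.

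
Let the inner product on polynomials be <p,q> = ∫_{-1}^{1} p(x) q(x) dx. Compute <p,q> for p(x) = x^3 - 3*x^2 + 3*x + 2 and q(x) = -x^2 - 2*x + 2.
<p,q> = -14/15

Expand the product: p(x)·q(x) = -x^5 + x^4 + 5*x^3 - 14*x^2 + 2*x + 4.
∫_{-1}^{1} of each monomial x^k gives [2/(k+1) if k even, 0 if k odd]. Integrating term-by-term (or equivalently evaluating the antiderivative F(x) = -x^6/6 + x^5/5 + 5*x^4/4 - 14*x^3/3 + x^2 + 4*x at the endpoints):
  F(1) − F(−1) = 97/60 − (51/20) = -14/15.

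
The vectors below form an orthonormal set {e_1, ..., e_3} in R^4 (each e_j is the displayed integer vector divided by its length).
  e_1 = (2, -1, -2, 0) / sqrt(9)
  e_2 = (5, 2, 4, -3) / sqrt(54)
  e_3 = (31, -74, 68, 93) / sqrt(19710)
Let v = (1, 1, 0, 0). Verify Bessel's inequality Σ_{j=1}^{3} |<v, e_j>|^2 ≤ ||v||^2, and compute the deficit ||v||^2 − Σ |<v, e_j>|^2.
Σ |<v, e_j>|^2 = 406/365; ||v||^2 = 2; deficit = 324/365

Write each e_j = u_j / sqrt(<u_j, u_j>) where u_j is the displayed integer vector. Then <v, e_j> = <v, u_j> / sqrt(<u_j, u_j>), so |<v, e_j>|^2 = <v, u_j>^2 / <u_j, u_j>.
Coefficients: <v, e_1> = 1/sqrt(9), <v, e_2> = 7/sqrt(54), <v, e_3> = -43/sqrt(19710).
Square and sum: Σ |<v, e_j>|^2 = 406/365.
Compute ||v||^2 = v·v = 2.
Deficit = 2 − 406/365 = 324/365 ≥ 0, confirming Bessel's inequality. (The deficit equals ||v − Σ <v,e_j> e_j||^2, the squared distance from v to span{e_j}.)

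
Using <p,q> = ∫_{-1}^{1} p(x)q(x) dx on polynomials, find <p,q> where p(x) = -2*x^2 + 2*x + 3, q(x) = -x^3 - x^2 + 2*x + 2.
<p,q> = 10

Expand the product: p(x)·q(x) = 2*x^5 - 9*x^3 - 3*x^2 + 10*x + 6.
∫_{-1}^{1} of each monomial x^k gives [2/(k+1) if k even, 0 if k odd]. Integrating term-by-term (or equivalently evaluating the antiderivative F(x) = x^6/3 - 9*x^4/4 - x^3 + 5*x^2 + 6*x at the endpoints):
  F(1) − F(−1) = 97/12 − (-23/12) = 10.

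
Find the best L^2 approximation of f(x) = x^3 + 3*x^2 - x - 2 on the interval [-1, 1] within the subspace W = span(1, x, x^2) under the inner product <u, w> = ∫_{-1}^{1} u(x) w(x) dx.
g(x) = 3*x^2 - 2*x/5 - 2

The best approximation g ∈ W is the orthogonal projection of f onto W. Writing g = a_0 + a_1 x + a_2 x^2, the coefficients solve the normal equations G · a = b where
  G_{ij} = <φ_i, φ_j> and b_i = <f, φ_i>, with φ_0 = 1, φ_1 = x, φ_2 = x^2.
G =
  [2, 0, 2/3]
  [0, 2/3, 0]
  [2/3, 0, 2/5],
b = (-2, -4/15, -2/15).
Solving gives a_0 = -2, a_1 = -2/5, a_2 = 3, so
  g(x) = 3*x^2 - 2*x/5 - 2.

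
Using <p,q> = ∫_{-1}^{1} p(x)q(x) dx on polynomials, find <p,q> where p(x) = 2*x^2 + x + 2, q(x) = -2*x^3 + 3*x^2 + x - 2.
<p,q> = -22/5

Expand the product: p(x)·q(x) = -4*x^5 + 4*x^4 + x^3 + 3*x^2 - 4.
∫_{-1}^{1} of each monomial x^k gives [2/(k+1) if k even, 0 if k odd]. Integrating term-by-term (or equivalently evaluating the antiderivative F(x) = -2*x^6/3 + 4*x^5/5 + x^4/4 + x^3 - 4*x at the endpoints):
  F(1) − F(−1) = -157/60 − (107/60) = -22/5.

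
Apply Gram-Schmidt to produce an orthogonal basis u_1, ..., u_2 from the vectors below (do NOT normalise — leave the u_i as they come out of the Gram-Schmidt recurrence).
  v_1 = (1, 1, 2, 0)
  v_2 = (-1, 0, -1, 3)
Orthogonal basis:
  u_1 = (1, 1, 2, 0)
  u_2 = (-1/2, 1/2, 0, 3)

Apply the Gram-Schmidt recurrence
  u_1 = v_1
  u_i = v_i − Σ_{j<i} ((v_i · u_j) / (u_j · u_j)) · u_j.

Step by step this gives:
  u_1 = (1, 1, 2, 0)
  u_2 = (-1/2, 1/2, 0, 3)

Orthogonality check:
  u_2 · u_1 = 0 (should be 0)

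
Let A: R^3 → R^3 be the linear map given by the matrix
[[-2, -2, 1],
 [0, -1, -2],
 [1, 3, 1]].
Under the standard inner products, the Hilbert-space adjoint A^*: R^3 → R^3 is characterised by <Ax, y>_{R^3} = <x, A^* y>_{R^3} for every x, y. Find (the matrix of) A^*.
A^* = A^T =
[[-2, 0, 1],
 [-2, -1, 3],
 [1, -2, 1]]

For real matrices with standard dot products, the defining identity <Ax, y> = <x, A^* y> gives (Ax)^T y = x^T (A^*) y, i.e. x^T A^T y = x^T (A^*) y. Since this holds for all x, y, we must have A^* = A^T. Therefore
A^* =
[[-2, 0, 1],
 [-2, -1, 3],
 [1, -2, 1]].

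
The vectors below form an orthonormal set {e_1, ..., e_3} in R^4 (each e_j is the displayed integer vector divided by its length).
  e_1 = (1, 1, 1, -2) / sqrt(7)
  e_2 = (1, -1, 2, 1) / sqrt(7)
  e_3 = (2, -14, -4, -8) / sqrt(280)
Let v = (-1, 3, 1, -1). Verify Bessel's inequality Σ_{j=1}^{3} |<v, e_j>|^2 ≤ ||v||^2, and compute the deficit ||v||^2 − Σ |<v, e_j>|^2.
Σ |<v, e_j>|^2 = 74/7; ||v||^2 = 12; deficit = 10/7

Write each e_j = u_j / sqrt(<u_j, u_j>) where u_j is the displayed integer vector. Then <v, e_j> = <v, u_j> / sqrt(<u_j, u_j>), so |<v, e_j>|^2 = <v, u_j>^2 / <u_j, u_j>.
Coefficients: <v, e_1> = 5/sqrt(7), <v, e_2> = -3/sqrt(7), <v, e_3> = -40/sqrt(280).
Square and sum: Σ |<v, e_j>|^2 = 74/7.
Compute ||v||^2 = v·v = 12.
Deficit = 12 − 74/7 = 10/7 ≥ 0, confirming Bessel's inequality. (The deficit equals ||v − Σ <v,e_j> e_j||^2, the squared distance from v to span{e_j}.)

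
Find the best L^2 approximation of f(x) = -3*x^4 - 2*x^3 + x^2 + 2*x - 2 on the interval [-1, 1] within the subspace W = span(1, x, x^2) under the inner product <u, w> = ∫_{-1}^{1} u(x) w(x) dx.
g(x) = -11*x^2/7 + 4*x/5 - 61/35

The best approximation g ∈ W is the orthogonal projection of f onto W. Writing g = a_0 + a_1 x + a_2 x^2, the coefficients solve the normal equations G · a = b where
  G_{ij} = <φ_i, φ_j> and b_i = <f, φ_i>, with φ_0 = 1, φ_1 = x, φ_2 = x^2.
G =
  [2, 0, 2/3]
  [0, 2/3, 0]
  [2/3, 0, 2/5],
b = (-68/15, 8/15, -188/105).
Solving gives a_0 = -61/35, a_1 = 4/5, a_2 = -11/7, so
  g(x) = -11*x^2/7 + 4*x/5 - 61/35.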